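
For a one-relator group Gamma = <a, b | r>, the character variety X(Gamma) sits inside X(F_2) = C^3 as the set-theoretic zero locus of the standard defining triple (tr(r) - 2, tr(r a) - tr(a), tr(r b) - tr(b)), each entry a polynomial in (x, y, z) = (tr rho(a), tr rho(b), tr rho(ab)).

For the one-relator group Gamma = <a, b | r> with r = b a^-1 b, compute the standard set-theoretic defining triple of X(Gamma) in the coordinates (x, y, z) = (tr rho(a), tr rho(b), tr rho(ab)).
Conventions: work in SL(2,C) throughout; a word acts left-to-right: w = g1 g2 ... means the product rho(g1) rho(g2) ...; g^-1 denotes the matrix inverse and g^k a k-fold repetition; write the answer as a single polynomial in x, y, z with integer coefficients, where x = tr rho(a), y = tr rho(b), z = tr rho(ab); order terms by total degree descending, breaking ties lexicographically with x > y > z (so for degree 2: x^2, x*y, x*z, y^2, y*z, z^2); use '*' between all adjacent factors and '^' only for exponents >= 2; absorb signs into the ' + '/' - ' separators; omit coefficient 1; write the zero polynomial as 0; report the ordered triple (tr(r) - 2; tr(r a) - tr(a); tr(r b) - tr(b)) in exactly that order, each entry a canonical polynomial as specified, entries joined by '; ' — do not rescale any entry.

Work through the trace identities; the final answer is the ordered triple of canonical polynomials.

x*y^2 - y*z - x - 2; x*y*z - x^2 - z^2 - x + 2; x*y^3 - y^2*z - 2*x*y - y + z

use: tr(b^2) = tr(b) tr(b) - tr(1)   [square of b] = y^2 - 2
use: tr(b^2 a) = tr(b) tr(a b) - tr(a)   [square of b] = y*z - x
use: tr(b a^-1 b) = tr(b^2) tr(a) - tr(b^2 a)   [inverse elimination on a] = x*y^2 - y*z - x
tr(b a b a) = tr(a b) tr(a b) - tr(1)  (split on a) = z^2 - 2
use: tr(b a^-1 b a) = tr(b a b) tr(a) - tr(b a b a)  (eliminate a^-1) = x*y*z - x^2 - z^2 + 2
tr(b^3) = tr(b) tr(b^2) - tr(b) = y^3 - 3*y
use: tr(b^3 a) = tr(b) tr(b a b) - tr(b a) = y^2*z - x*y - z
tr(b a^-1 b^2) = tr(b^3) tr(a) - tr(b^3 a) = x*y^3 - y^2*z - 2*x*y + z
assemble the triple (tr(r) - 2; tr(r a) - x; tr(r b) - y)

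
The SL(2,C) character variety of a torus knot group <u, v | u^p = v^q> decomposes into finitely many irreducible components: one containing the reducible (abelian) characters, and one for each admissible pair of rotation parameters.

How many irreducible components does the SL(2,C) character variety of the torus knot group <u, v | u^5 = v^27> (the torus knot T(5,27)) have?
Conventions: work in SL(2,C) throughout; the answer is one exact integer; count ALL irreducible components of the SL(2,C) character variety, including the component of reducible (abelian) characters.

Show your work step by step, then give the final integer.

53

Gamma = < u, v | u^5 = v^27 > (torus knot T(5,27)); the central element u^5 = v^27 acts as +I or -I in any irreducible SL(2,C) representation.
On an irreducible component, tr(u) is locked at 2*cos(pi*alpha/5) for some alpha in 1..4, and tr(v) at 2*cos(pi*beta/27) for some beta in 1..26.
Consistency of u^5 = (-1)^alpha I with v^27 = (-1)^beta I forces alpha = beta (mod 2).
Counting: 2 odd alphas x 13 odd betas + 2 even alphas x 13 even betas = 26 + 26 = 52.
That is 52 components of irreducible characters, and with the reducible (abelian) component the total is 53.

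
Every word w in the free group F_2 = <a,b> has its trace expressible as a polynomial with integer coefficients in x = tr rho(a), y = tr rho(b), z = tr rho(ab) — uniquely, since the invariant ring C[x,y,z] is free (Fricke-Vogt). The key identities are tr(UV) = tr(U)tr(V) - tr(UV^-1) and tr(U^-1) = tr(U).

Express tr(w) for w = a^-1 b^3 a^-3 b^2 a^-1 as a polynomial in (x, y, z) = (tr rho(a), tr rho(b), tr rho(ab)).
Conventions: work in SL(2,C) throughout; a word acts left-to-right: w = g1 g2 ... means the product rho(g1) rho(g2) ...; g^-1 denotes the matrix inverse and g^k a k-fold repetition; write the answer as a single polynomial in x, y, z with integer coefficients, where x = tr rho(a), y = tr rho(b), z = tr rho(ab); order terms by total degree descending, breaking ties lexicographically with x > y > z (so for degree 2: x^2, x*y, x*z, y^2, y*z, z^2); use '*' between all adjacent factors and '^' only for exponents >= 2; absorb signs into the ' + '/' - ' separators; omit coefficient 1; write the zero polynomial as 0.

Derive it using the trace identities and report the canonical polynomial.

x^5*y^5 - 2*x^4*y^4*z - 3*x^5*y^3 - 3*x^3*y^5 + x^3*y^3*z^2 + 4*x^4*y^2*z + 4*x^2*y^4*z + 2*x^5*y + 11*x^3*y^3 - x^3*y*z^2 + 2*x*y^5 - x*y^3*z^2 - x^4*z - 10*x^2*y^2*z - y^4*z - 9*x^3*y - 9*x*y^3 + x*y*z^2 + 3*x^2*z + 3*y^2*z + 9*x*y - z

trace(b^2) = trace(b) * trace(b) - trace(1) = y^2 - 2
trace(b^3) = trace(b) * trace(b^2) - trace(b) = y^3 - 3*y
trace(b^4) = trace(b) * trace(b^3) - trace(b^2) = y^4 - 4*y^2 + 2
trace(b^5) = trace(b) * trace(b^4) - trace(b^3) = y^5 - 5*y^3 + 5*y
trace(b a b) = trace(b) * trace(a b) - trace(a) = y*z - x
trace(b a b^2) = trace(b) * trace(b a b) - trace(b a) = y^2*z - x*y - z
trace(b^3 a b) = trace(b) * trace(b a b^2) - trace(b a b) = y^3*z - x*y^2 - 2*y*z + x
trace(b^5 a) = trace(b) * trace(b^3 a b) - trace(b^3 a) = y^4*z - x*y^3 - 3*y^2*z + 2*x*y + z
trace(b^5 a^-1) = trace(b^5) * trace(a) - trace(b^5 a) = x*y^5 - y^4*z - 4*x*y^3 + 3*y^2*z + 3*x*y - z
trace(a^-1 b^5 a^-1) = trace(b^5 a^-1) * trace(a) - trace(b^5) = x^2*y^5 - x*y^4*z - 4*x^2*y^3 - y^5 + 3*x*y^2*z + 3*x^2*y + 5*y^3 - x*z - 5*y
trace(b^3 a^-3 b^2) = trace(a^-1 b^5 a^-1) * trace(a) - trace(a^-1 b^5) = x^3*y^5 - x^2*y^4*z - 4*x^3*y^3 - 2*x*y^5 + 3*x^2*y^2*z + y^4*z + 3*x^3*y + 9*x*y^3 - x^2*z - 3*y^2*z - 8*x*y + z
trace(a b a b) = trace(b a) * trace(b a) - trace(1) = z^2 - 2
trace(a b a) = trace(a) * trace(b a) - trace(b) = x*z - y
trace(a b^2 a b) = trace(b) * trace(a b a b) - trace(a b a) = y*z^2 - x*z - y
trace(a^2) = trace(a) * trace(a) - trace(1) = x^2 - 2
trace(a b^2 a) = trace(b) * trace(a^2 b) - trace(a^2) = x*y*z - x^2 - y^2 + 2
trace(b a b^2 a b) = trace(b) * trace(a b^2 a b) - trace(a b^2 a) = y^2*z^2 - 2*x*y*z + x^2 - 2
trace(b^2 a b^3 a) = trace(b) * trace(b a b^2 a b) - trace(b a b^2 a) = y^3*z^2 - 2*x*y^2*z + x^2*y - y*z^2 + x*z - y
trace(a^-1 b^2 a b^3) = trace(b^2 a b^3) * trace(a) - trace(b^2 a b^3 a) = x*y^4*z - x^2*y^3 - y^3*z^2 - x*y^2*z + x^2*y + y*z^2 + y
trace(b^2 a b^3 a^-2) = trace(a^-1 b^2 a b^3) * trace(a) - trace(a^-1 b^2 a b^3 a) = x^2*y^4*z - x^3*y^3 - x*y^3*z^2 - x^2*y^2*z - y^4*z + x^3*y + x*y^3 + x*y*z^2 + 3*y^2*z - x*y - z
trace(b^3 a^-3 b^2 a) = trace(b^2 a b^3 a^-2) * trace(a) - trace(b^2 a b^3 a^-1) = x^3*y^4*z - x^4*y^3 - x^2*y^3*z^2 - x^3*y^2*z - 2*x*y^4*z + x^4*y + 2*x^2*y^3 + x^2*y*z^2 + y^3*z^2 + 4*x*y^2*z - 2*x^2*y - y*z^2 - x*z - y
trace(b^3 a^-3 b^2 a^-1) = trace(b^3 a^-3 b^2) * trace(a) - trace(b^3 a^-3 b^2 a) = x^4*y^5 - 2*x^3*y^4*z - 3*x^4*y^3 - 2*x^2*y^5 + x^2*y^3*z^2 + 4*x^3*y^2*z + 3*x*y^4*z + 2*x^4*y + 7*x^2*y^3 - x^2*y*z^2 - y^3*z^2 - x^3*z - 7*x*y^2*z - 6*x^2*y + y*z^2 + 2*x*z + y
trace(a^-1 b^3 a^-3 b^2 a^-1) = trace(b^3 a^-3 b^2 a^-1) * trace(a) - trace(b^3 a^-3 b^2) = x^5*y^5 - 2*x^4*y^4*z - 3*x^5*y^3 - 3*x^3*y^5 + x^3*y^3*z^2 + 4*x^4*y^2*z + 4*x^2*y^4*z + 2*x^5*y + 11*x^3*y^3 - x^3*y*z^2 + 2*x*y^5 - x*y^3*z^2 - x^4*z - 10*x^2*y^2*z - y^4*z - 9*x^3*y - 9*x*y^3 + x*y*z^2 + 3*x^2*z + 3*y^2*z + 9*x*y - z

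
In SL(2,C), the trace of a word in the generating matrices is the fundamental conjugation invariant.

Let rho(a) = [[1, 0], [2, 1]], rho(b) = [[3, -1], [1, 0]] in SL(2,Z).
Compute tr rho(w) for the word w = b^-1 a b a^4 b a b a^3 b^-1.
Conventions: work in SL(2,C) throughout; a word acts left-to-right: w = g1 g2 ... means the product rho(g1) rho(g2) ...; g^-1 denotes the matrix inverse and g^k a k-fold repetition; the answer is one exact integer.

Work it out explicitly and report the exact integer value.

173

rho(b^-1) = [[0, 1], [-1, 3]]
... * rho(a) = [[1, 0], [2, 1]]  ->  [[2, 1], [5, 3]]
... * rho(b) = [[3, -1], [1, 0]]  ->  [[7, -2], [18, -5]]
... * rho(a) = [[1, 0], [2, 1]]  ->  [[3, -2], [8, -5]]
... * rho(a) = [[1, 0], [2, 1]]  ->  [[-1, -2], [-2, -5]]
... * rho(a) = [[1, 0], [2, 1]]  ->  [[-5, -2], [-12, -5]]
... * rho(a) = [[1, 0], [2, 1]]  ->  [[-9, -2], [-22, -5]]
... * rho(b) = [[3, -1], [1, 0]]  ->  [[-29, 9], [-71, 22]]
... * rho(a) = [[1, 0], [2, 1]]  ->  [[-11, 9], [-27, 22]]
... * rho(b) = [[3, -1], [1, 0]]  ->  [[-24, 11], [-59, 27]]
... * rho(a) = [[1, 0], [2, 1]]  ->  [[-2, 11], [-5, 27]]
... * rho(a) = [[1, 0], [2, 1]]  ->  [[20, 11], [49, 27]]
... * rho(a) = [[1, 0], [2, 1]]  ->  [[42, 11], [103, 27]]
... * rho(b^-1) = [[0, 1], [-1, 3]]  ->  [[-11, 75], [-27, 184]]
tr = -11 + 184 = 173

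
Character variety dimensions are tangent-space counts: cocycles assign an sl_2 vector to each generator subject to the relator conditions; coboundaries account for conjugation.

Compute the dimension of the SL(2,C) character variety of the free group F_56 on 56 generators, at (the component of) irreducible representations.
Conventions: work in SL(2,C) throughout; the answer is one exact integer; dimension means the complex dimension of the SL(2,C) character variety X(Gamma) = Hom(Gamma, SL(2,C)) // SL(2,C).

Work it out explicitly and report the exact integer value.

Gamma = F_56 has 56 generators and no relators.
A cocycle picks one sl_2 vector per generator freely, giving dim Z^1 = 3*56 = 168.
dim B^1 = 3: the coboundary map is injective because an irreducible image has centralizer 0 in sl_2.
Therefore dim X = 168 - 3 = 165.

165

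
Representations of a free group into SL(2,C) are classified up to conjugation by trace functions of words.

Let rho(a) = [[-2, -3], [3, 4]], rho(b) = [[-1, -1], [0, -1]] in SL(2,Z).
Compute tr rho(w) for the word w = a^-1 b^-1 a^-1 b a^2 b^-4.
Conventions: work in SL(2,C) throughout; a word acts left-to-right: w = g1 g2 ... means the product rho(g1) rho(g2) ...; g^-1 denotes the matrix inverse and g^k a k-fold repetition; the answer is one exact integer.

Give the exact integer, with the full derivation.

rho(a^-1) = [[4, 3], [-3, -2]]
... * rho(b^-1) = [[-1, 1], [0, -1]]  ->  [[-4, 1], [3, -1]]
... * rho(a^-1) = [[4, 3], [-3, -2]]  ->  [[-19, -14], [15, 11]]
... * rho(b) = [[-1, -1], [0, -1]]  ->  [[19, 33], [-15, -26]]
... * rho(a) = [[-2, -3], [3, 4]]  ->  [[61, 75], [-48, -59]]
... * rho(a) = [[-2, -3], [3, 4]]  ->  [[103, 117], [-81, -92]]
... * rho(b^-1) = [[-1, 1], [0, -1]]  ->  [[-103, -14], [81, 11]]
... * rho(b^-1) = [[-1, 1], [0, -1]]  ->  [[103, -89], [-81, 70]]
... * rho(b^-1) = [[-1, 1], [0, -1]]  ->  [[-103, 192], [81, -151]]
... * rho(b^-1) = [[-1, 1], [0, -1]]  ->  [[103, -295], [-81, 232]]
tr = 103 + 232 = 335

335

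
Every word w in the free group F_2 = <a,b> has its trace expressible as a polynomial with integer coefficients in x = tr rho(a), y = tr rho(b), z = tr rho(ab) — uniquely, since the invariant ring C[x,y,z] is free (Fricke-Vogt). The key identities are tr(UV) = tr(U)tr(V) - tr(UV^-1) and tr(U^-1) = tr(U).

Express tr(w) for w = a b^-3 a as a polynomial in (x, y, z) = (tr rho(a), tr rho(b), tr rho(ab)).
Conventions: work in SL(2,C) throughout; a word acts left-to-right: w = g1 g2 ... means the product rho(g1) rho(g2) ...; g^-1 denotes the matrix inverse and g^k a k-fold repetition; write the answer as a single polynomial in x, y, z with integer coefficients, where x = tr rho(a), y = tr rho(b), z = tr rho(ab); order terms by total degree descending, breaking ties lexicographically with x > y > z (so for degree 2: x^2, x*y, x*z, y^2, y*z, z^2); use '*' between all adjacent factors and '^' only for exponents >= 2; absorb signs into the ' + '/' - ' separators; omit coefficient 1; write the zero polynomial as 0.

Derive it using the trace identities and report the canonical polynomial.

x^2*y^3 - x*y^2*z - 2*x^2*y - y^3 + x*z + 3*y

reduce: trace(a^2) = trace(a)*trace(a) - trace(1)   [square of a] = x^2 - 2
reduce: trace(a^2 b) = trace(a)*trace(b a) - trace(b)   [square of a] = x*z - y
trace(a^2 b^-1) = trace(a^2)*trace(b) - trace(a^2 b)   [inverse elimination on b] = x^2*y - x*z - y
reduce: trace(a^2 b^-2) = trace(a^2 b^-1)*trace(b) - trace(a^2)   [inverse elimination on b] = x^2*y^2 - x*y*z - x^2 - y^2 + 2
trace(a b^-3 a) = trace(a^2 b^-2)*trace(b) - trace(a^2 b^-1)   [inverse elimination on b] = x^2*y^3 - x*y^2*z - 2*x^2*y - y^3 + x*z + 3*y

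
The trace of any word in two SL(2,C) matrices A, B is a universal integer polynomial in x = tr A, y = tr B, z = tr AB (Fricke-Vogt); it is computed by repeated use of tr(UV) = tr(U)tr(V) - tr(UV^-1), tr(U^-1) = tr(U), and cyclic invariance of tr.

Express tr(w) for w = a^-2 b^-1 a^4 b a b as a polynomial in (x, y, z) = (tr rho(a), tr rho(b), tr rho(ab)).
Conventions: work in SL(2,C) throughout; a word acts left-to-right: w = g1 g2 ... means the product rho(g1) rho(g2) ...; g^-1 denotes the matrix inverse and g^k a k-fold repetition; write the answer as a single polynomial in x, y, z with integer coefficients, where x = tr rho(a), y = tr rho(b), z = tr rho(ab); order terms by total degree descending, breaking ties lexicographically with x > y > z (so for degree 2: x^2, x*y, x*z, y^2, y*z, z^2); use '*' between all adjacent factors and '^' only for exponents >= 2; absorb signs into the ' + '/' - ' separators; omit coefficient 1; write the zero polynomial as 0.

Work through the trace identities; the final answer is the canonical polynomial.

-x^5*y*z^2 + x^6*z + x^4*y^2*z + x^4*z^3 + 2*x^3*y*z^2 - 6*x^4*z - 2*x^2*y^2*z - 2*x^2*z^3 + 9*x^2*z - x*y - z

trace(b a b a) = trace(a b)*trace(a b) - trace(1)   [split at a repeated a] = z^2 - 2
trace(b a b) = trace(b)*trace(a b) - trace(a)   [square of b] = y*z - x
trace(a^2 b a b) = trace(a)*trace(b a b a) - trace(b a b)   [square of a] = x*z^2 - y*z - x
trace(a b a) = trace(a)*trace(b a) - trace(b)   [square of a] = x*z - y
trace(b a b^2 a) = trace(b)*trace(a b a b) - trace(a b a)   [square of b] = y*z^2 - x*z - y
trace(b a b^2) = trace(b)*trace(a b^2) - trace(a b)   [square of b] = y^2*z - x*y - z
trace(b a b^2 a^2) = trace(a)*trace(b a b^2 a) - trace(b a b^2)   [square of a] = x*y*z^2 - x^2*z - y^2*z + z
trace(a^2 b a b^2 a) = trace(a)*trace(b a b^2 a^2) - trace(b a b^2 a)   [square of a] = x^2*y*z^2 - x^3*z - x*y^2*z - y*z^2 + 2*x*z + y
trace(b a^4 b a b) = trace(a)*trace(a^2 b a b^2 a) - trace(a^2 b a b^2)   [square of a] = x^3*y*z^2 - x^4*z - x^2*y^2*z - 2*x*y*z^2 + 3*x^2*z + y^2*z + x*y - z
trace(b a b a b a) = trace(a b)*trace(a b a b) - trace(a^-1 b^-1)   [split at a repeated a] = z^3 - 3*z
trace(a b a b a b a) = trace(a)*trace(b a b a b a) - trace(b a b a b)   [square of a] = x*z^3 - y*z^2 - 2*x*z + y
trace(a b a b a b a^2) = trace(a)*trace(a b a b a b a) - trace(a b a b a b)   [square of a] = x^2*z^3 - x*y*z^2 - 2*x^2*z - z^3 + x*y + 3*z
trace(b a^4 b a b a) = trace(a)*trace(a b a b a b a^2) - trace(a b a b a b a)   [square of a] = x^3*z^3 - x^2*y*z^2 - 2*x^3*z - 2*x*z^3 + x^2*y + y*z^2 + 5*x*z - y
trace(a^-1 b a^4 b a b) = trace(b a^4 b a b)*trace(a) - trace(b a^4 b a b a)   [inverse elimination on a] = x^4*y*z^2 - x^5*z - x^3*y^2*z - x^3*z^3 - x^2*y*z^2 + 5*x^3*z + x*y^2*z + 2*x*z^3 - y*z^2 - 6*x*z + y
trace(a^4 b a b a^-2 b) = trace(a^-1 b a^4 b a b)*trace(a) - trace(a^-1 b a^4 b a b a)   [inverse elimination on a] = x^5*y*z^2 - x^6*z - x^4*y^2*z - x^4*z^3 - 2*x^3*y*z^2 + 6*x^4*z + 2*x^2*y^2*z + 2*x^2*z^3 + x*y*z^2 - 9*x^2*z - y^2*z + z
trace(a^-2 b^-1 a^4 b a b) = trace(a^4 b a b a^-2)*trace(b) - trace(a^4 b a b a^-2 b)   [inverse elimination on b] = -x^5*y*z^2 + x^6*z + x^4*y^2*z + x^4*z^3 + 2*x^3*y*z^2 - 6*x^4*z - 2*x^2*y^2*z - 2*x^2*z^3 + 9*x^2*z - x*y - z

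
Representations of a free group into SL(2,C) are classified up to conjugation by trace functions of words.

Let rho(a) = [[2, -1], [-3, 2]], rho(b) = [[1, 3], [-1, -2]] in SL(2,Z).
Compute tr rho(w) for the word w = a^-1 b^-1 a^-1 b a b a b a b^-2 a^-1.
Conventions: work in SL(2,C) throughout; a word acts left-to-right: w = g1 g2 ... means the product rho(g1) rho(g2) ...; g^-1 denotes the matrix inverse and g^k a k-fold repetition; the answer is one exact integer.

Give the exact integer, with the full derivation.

rho(a^-1) = [[2, 1], [3, 2]]
... * rho(b^-1) = [[-2, -3], [1, 1]]  ->  [[-3, -5], [-4, -7]]
... * rho(a^-1) = [[2, 1], [3, 2]]  ->  [[-21, -13], [-29, -18]]
... * rho(b) = [[1, 3], [-1, -2]]  ->  [[-8, -37], [-11, -51]]
... * rho(a) = [[2, -1], [-3, 2]]  ->  [[95, -66], [131, -91]]
... * rho(b) = [[1, 3], [-1, -2]]  ->  [[161, 417], [222, 575]]
... * rho(a) = [[2, -1], [-3, 2]]  ->  [[-929, 673], [-1281, 928]]
... * rho(b) = [[1, 3], [-1, -2]]  ->  [[-1602, -4133], [-2209, -5699]]
... * rho(a) = [[2, -1], [-3, 2]]  ->  [[9195, -6664], [12679, -9189]]
... * rho(b^-1) = [[-2, -3], [1, 1]]  ->  [[-25054, -34249], [-34547, -47226]]
... * rho(b^-1) = [[-2, -3], [1, 1]]  ->  [[15859, 40913], [21868, 56415]]
... * rho(a^-1) = [[2, 1], [3, 2]]  ->  [[154457, 97685], [212981, 134698]]
tr = 154457 + 134698 = 289155

289155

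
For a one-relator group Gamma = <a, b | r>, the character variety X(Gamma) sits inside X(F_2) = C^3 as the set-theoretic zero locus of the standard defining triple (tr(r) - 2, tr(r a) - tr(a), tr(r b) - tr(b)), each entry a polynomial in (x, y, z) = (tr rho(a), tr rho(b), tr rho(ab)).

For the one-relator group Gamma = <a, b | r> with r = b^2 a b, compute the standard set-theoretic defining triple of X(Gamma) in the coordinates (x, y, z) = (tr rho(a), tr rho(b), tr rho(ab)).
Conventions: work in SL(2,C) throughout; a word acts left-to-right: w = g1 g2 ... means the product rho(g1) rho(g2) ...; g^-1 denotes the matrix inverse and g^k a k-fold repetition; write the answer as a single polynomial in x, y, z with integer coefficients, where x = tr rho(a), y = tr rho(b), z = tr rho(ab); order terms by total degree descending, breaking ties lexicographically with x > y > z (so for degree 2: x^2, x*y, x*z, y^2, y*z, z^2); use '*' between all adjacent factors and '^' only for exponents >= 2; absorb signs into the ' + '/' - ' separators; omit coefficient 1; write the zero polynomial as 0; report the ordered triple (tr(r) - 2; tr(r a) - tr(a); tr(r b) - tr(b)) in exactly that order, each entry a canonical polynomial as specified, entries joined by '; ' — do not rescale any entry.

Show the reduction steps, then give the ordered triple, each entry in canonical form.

y^2*z - x*y - z - 2; y*z^2 - x*z - x - y; y^3*z - x*y^2 - 2*y*z + x - y

tr(a b^2) = tr(b) tr(a b) - tr(a) = y*z - x
tr(b^2 a b) = tr(b) tr(a b^2) - tr(a b) = y^2*z - x*y - z
tr(a b a b) = tr(a b) tr(a b) - tr(1) = z^2 - 2
tr(a b a) = tr(a) tr(b a) - tr(b) = x*z - y
tr(b^2 a b a) = tr(b) tr(a b a b) - tr(a b a) = y*z^2 - x*z - y
tr(b^2 a b^2) = tr(b) tr(a b^3) - tr(a b^2)   [square of b] = y^3*z - x*y^2 - 2*y*z + x
assemble the triple (tr(r) - 2; tr(r a) - x; tr(r b) - y)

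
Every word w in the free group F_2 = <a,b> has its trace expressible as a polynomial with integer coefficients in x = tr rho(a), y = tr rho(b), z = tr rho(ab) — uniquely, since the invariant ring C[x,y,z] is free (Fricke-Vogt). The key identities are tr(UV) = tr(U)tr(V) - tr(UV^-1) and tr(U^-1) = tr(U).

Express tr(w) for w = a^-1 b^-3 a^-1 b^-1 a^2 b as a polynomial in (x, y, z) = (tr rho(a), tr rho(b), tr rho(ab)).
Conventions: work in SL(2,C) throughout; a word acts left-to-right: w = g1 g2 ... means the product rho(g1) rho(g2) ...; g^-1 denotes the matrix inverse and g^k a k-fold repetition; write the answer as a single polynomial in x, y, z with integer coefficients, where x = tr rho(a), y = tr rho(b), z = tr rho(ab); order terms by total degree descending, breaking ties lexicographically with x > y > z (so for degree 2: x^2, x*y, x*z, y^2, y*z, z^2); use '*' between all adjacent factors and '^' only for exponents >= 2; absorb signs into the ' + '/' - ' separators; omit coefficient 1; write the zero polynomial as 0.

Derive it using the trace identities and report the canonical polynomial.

-x^2*y^3*z^2 + 2*x^3*y^2*z + x*y^4*z + x*y^2*z^3 - x^4*y - x^2*y^3 - x^3*z - 5*x*y^2*z - x*z^3 + 4*x^2*y + y^3 + 4*x*z - 3*y

reduce: trace(b^-1 a) = trace(a) * trace(b) - trace(a b)   [inverse elimination on b] = x*y - z
reduce: trace(a^2) = trace(a) * trace(a) - trace(1)   [square of a] = x^2 - 2
reduce: trace(a b a) = trace(a) * trace(b a) - trace(b)   [square of a] = x*z - y
reduce: trace(a^2 b a) = trace(a) * trace(a b a) - trace(a b)   [square of a] = x^2*z - x*y - z
trace(b a b a) = trace(b a) * trace(b a) - trace(1)   [split at a repeated b] = z^2 - 2
trace(b a b) = trace(b) * trace(a b) - trace(a)   [square of b] = y*z - x
trace(a^2 b a b) = trace(a) * trace(b a b a) - trace(b a b)   [square of a] = x*z^2 - y*z - x
so trace(b^-1 a^2 b a) = trace(a^2 b a) * trace(b) - trace(a^2 b a b)   [inverse elimination on b] = x^2*y*z - x*y^2 - x*z^2 + x
so trace(a^-1 b^-1 a^2 b) = trace(b^-1 a^2 b) * trace(a) - trace(b^-1 a^2 b a)   [inverse elimination on a] = -x^2*y*z + x^3 + x*y^2 + x*z^2 - 3*x
so trace(b^-1 a^-1 b^-1 a^2) = trace(a^-1 b^-1 a^2) * trace(b) - trace(a^-1 b^-1 a^2 b)   [inverse elimination on b] = x^2*y*z - x^3 - x*z^2 - y*z + 3*x
trace(a^2 b a b a) = trace(a) * trace(a b a b a) - trace(a b a b)   [square of a] = x^2*z^2 - x*y*z - x^2 - z^2 + 2
so trace(b a b a b a) = trace(b a) * trace(b a b a) - trace(b^-1 a^-1)   [split at a repeated b] = z^3 - 3*z
so trace(b a b a b) = trace(b) * trace(a b a b) - trace(a b a)   [square of b] = y*z^2 - x*z - y
trace(a^2 b a b a b) = trace(a) * trace(b a b a b a) - trace(b a b a b)   [square of a] = x*z^3 - y*z^2 - 2*x*z + y
trace(b^-1 a^2 b a b a) = trace(a^2 b a b a) * trace(b) - trace(a^2 b a b a b)   [inverse elimination on b] = x^2*y*z^2 - x*y^2*z - x*z^3 - x^2*y + 2*x*z + y
so trace(a^-1 b^-1 a^2 b a b) = trace(b^-1 a^2 b a b) * trace(a) - trace(b^-1 a^2 b a b a)   [inverse elimination on a] = -x^2*y*z^2 + x^3*z + x*y^2*z + x*z^3 - 3*x*z - y
trace(a^-1 b^-1 a^2 b a b^-1) = trace(a^-1 b^-1 a^2 b a) * trace(b) - trace(a^-1 b^-1 a^2 b a b)   [inverse elimination on b] = x^2*y*z^2 - x^3*z - x*y^2*z - x*z^3 + x^2*y + 3*x*z - y
trace(b^-2 a^-1 b^-1 a^2 b a) = trace(a^-1 b^-1 a^2 b a b^-1) * trace(b) - trace(a^-1 b^-1 a^2 b a)   [inverse elimination on b] = x^2*y^2*z^2 - x^3*y*z - x*y^3*z - x*y*z^3 + x^2*y^2 + 3*x*y*z - x^2 - y^2 + 2
trace(b^-2 a^-1 b^-1 a^2 b a^-1) = trace(b^-2 a^-1 b^-1 a^2 b) * trace(a) - trace(b^-2 a^-1 b^-1 a^2 b a)   [inverse elimination on a] = -x^2*y^2*z^2 + 2*x^3*y*z + x*y^3*z + x*y*z^3 - x^4 - x^2*y^2 - x^2*z^2 - 4*x*y*z + 4*x^2 + y^2 - 2
reduce: trace(b a^2 b) = trace(b) * trace(a^2 b) - trace(a^2)   [square of b] = x*y*z - x^2 - y^2 + 2
trace(b a^2 b a^-1) = trace(b a^2 b) * trace(a) - trace(b a^2 b a)   [inverse elimination on a] = x^2*y*z - x^3 - x*y^2 - x*z^2 + y*z + 3*x
so trace(a^2 b a^-2 b) = trace(b a^2 b a^-1) * trace(a) - trace(b a^2 b)   [inverse elimination on a] = x^3*y*z - x^4 - x^2*y^2 - x^2*z^2 + 4*x^2 + y^2 - 2
so trace(a^-1 b^-1 a^2 b a^-1) = trace(a^2 b a^-2) * trace(b) - trace(a^2 b a^-2 b)   [inverse elimination on b] = -x^3*y*z + x^4 + x^2*y^2 + x^2*z^2 - 4*x^2 + 2
reduce: trace(a^3) = trace(a) * trace(a^2) - trace(a)   [square of a] = x^3 - 3*x
reduce: trace(a^2 b^2 a) = trace(b) * trace(a^3 b) - trace(a^3)   [square of b] = x^2*y*z - x^3 - x*y^2 - y*z + 3*x
so trace(b^2 a b) = trace(b) * trace(a b^2) - trace(a b)   [square of b] = y^2*z - x*y - z
reduce: trace(a^2 b^2 a b) = trace(a) * trace(b^2 a b a) - trace(b^2 a b)   [square of a] = x*y*z^2 - x^2*z - y^2*z + z
trace(b^-1 a^2 b^2 a) = trace(a^2 b^2 a) * trace(b) - trace(a^2 b^2 a b)   [inverse elimination on b] = x^2*y^2*z - x^3*y - x*y^3 - x*y*z^2 + x^2*z + 3*x*y - z
trace(b a^-1 b^-1 a^2 b) = trace(b^-1 a^2 b^2) * trace(a) - trace(b^-1 a^2 b^2 a)   [inverse elimination on a] = -x^2*y^2*z + x^3*y + x*y^3 + x*y*z^2 - 4*x*y + z
trace(a^-1 b^-1 a^2 b a^-1 b) = trace(b a^-1 b^-1 a^2 b) * trace(a) - trace(b a^-1 b^-1 a^2 b a)   [inverse elimination on a] = -x^3*y^2*z + x^4*y + x^2*y^3 + 2*x^2*y*z^2 - x^3*z - x*y^2*z - x*z^3 - 4*x^2*y + 4*x*z + y
so trace(b^-1 a^-1 b^-1 a^2 b a^-1) = trace(a^-1 b^-1 a^2 b a^-1) * trace(b) - trace(a^-1 b^-1 a^2 b a^-1 b)   [inverse elimination on b] = -x^2*y*z^2 + x^3*z + x*y^2*z + x*z^3 - 4*x*z + y
reduce: trace(a^-1 b^-3 a^-1 b^-1 a^2 b) = trace(b^-2 a^-1 b^-1 a^2 b a^-1) * trace(b) - trace(b^-2 a^-1 b^-1 a^2 b a^-1 b)   [inverse elimination on b] = -x^2*y^3*z^2 + 2*x^3*y^2*z + x*y^4*z + x*y^2*z^3 - x^4*y - x^2*y^3 - x^3*z - 5*x*y^2*z - x*z^3 + 4*x^2*y + y^3 + 4*x*z - 3*y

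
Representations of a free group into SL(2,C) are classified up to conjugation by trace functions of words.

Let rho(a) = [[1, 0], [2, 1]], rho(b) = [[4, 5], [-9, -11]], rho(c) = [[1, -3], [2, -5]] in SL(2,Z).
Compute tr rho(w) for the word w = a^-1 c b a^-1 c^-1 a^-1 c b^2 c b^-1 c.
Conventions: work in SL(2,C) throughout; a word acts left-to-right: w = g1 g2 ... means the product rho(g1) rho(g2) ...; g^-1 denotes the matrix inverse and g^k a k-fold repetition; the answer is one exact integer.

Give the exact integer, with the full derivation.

15624538

rho(a^-1) = [[1, 0], [-2, 1]]
... * rho(c) = [[1, -3], [2, -5]]  ->  [[1, -3], [0, 1]]
... * rho(b) = [[4, 5], [-9, -11]]  ->  [[31, 38], [-9, -11]]
... * rho(a^-1) = [[1, 0], [-2, 1]]  ->  [[-45, 38], [13, -11]]
... * rho(c^-1) = [[-5, 3], [-2, 1]]  ->  [[149, -97], [-43, 28]]
... * rho(a^-1) = [[1, 0], [-2, 1]]  ->  [[343, -97], [-99, 28]]
... * rho(c) = [[1, -3], [2, -5]]  ->  [[149, -544], [-43, 157]]
... * rho(b) = [[4, 5], [-9, -11]]  ->  [[5492, 6729], [-1585, -1942]]
... * rho(b) = [[4, 5], [-9, -11]]  ->  [[-38593, -46559], [11138, 13437]]
... * rho(c) = [[1, -3], [2, -5]]  ->  [[-131711, 348574], [38012, -100599]]
... * rho(b^-1) = [[-11, -5], [9, 4]]  ->  [[4585987, 2052851], [-1323523, -592456]]
... * rho(c) = [[1, -3], [2, -5]]  ->  [[8691689, -24022216], [-2508435, 6932849]]
tr = 8691689 + 6932849 = 15624538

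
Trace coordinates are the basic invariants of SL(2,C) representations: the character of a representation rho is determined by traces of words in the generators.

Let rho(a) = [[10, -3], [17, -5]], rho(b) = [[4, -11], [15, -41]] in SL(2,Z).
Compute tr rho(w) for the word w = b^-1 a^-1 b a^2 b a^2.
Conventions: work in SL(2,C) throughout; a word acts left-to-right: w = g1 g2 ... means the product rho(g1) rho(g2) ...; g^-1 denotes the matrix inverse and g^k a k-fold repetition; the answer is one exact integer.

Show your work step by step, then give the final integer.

rho(b^-1) = [[-41, 11], [-15, 4]]
... * rho(a^-1) = [[-5, 3], [-17, 10]]  ->  [[18, -13], [7, -5]]
... * rho(b) = [[4, -11], [15, -41]]  ->  [[-123, 335], [-47, 128]]
... * rho(a) = [[10, -3], [17, -5]]  ->  [[4465, -1306], [1706, -499]]
... * rho(a) = [[10, -3], [17, -5]]  ->  [[22448, -6865], [8577, -2623]]
... * rho(b) = [[4, -11], [15, -41]]  ->  [[-13183, 34537], [-5037, 13196]]
... * rho(a) = [[10, -3], [17, -5]]  ->  [[455299, -133136], [173962, -50869]]
... * rho(a) = [[10, -3], [17, -5]]  ->  [[2289678, -700217], [874847, -267541]]
tr = 2289678 + -267541 = 2022137

2022137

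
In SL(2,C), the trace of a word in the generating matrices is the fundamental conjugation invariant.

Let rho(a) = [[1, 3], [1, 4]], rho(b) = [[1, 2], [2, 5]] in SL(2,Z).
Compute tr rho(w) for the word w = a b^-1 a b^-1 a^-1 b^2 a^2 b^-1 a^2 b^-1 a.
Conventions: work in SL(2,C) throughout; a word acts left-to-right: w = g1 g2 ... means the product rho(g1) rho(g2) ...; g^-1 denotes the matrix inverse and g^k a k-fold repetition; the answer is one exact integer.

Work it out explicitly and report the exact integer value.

rho(a) = [[1, 3], [1, 4]]
... * rho(b^-1) = [[5, -2], [-2, 1]]  ->  [[-1, 1], [-3, 2]]
... * rho(a) = [[1, 3], [1, 4]]  ->  [[0, 1], [-1, -1]]
... * rho(b^-1) = [[5, -2], [-2, 1]]  ->  [[-2, 1], [-3, 1]]
... * rho(a^-1) = [[4, -3], [-1, 1]]  ->  [[-9, 7], [-13, 10]]
... * rho(b) = [[1, 2], [2, 5]]  ->  [[5, 17], [7, 24]]
... * rho(b) = [[1, 2], [2, 5]]  ->  [[39, 95], [55, 134]]
... * rho(a) = [[1, 3], [1, 4]]  ->  [[134, 497], [189, 701]]
... * rho(a) = [[1, 3], [1, 4]]  ->  [[631, 2390], [890, 3371]]
... * rho(b^-1) = [[5, -2], [-2, 1]]  ->  [[-1625, 1128], [-2292, 1591]]
... * rho(a) = [[1, 3], [1, 4]]  ->  [[-497, -363], [-701, -512]]
... * rho(a) = [[1, 3], [1, 4]]  ->  [[-860, -2943], [-1213, -4151]]
... * rho(b^-1) = [[5, -2], [-2, 1]]  ->  [[1586, -1223], [2237, -1725]]
... * rho(a) = [[1, 3], [1, 4]]  ->  [[363, -134], [512, -189]]
tr = 363 + -189 = 174

174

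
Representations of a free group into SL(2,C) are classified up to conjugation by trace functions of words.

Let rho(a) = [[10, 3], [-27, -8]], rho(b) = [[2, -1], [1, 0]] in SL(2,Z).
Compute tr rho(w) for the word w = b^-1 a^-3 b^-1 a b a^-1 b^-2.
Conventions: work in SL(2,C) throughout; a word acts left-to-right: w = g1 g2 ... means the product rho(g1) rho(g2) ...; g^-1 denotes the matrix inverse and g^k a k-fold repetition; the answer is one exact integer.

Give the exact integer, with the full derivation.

991154

rho(b^-1) = [[0, 1], [-1, 2]]
... * rho(a^-1) = [[-8, -3], [27, 10]]  ->  [[27, 10], [62, 23]]
... * rho(a^-1) = [[-8, -3], [27, 10]]  ->  [[54, 19], [125, 44]]
... * rho(a^-1) = [[-8, -3], [27, 10]]  ->  [[81, 28], [188, 65]]
... * rho(b^-1) = [[0, 1], [-1, 2]]  ->  [[-28, 137], [-65, 318]]
... * rho(a) = [[10, 3], [-27, -8]]  ->  [[-3979, -1180], [-9236, -2739]]
... * rho(b) = [[2, -1], [1, 0]]  ->  [[-9138, 3979], [-21211, 9236]]
... * rho(a^-1) = [[-8, -3], [27, 10]]  ->  [[180537, 67204], [419060, 155993]]
... * rho(b^-1) = [[0, 1], [-1, 2]]  ->  [[-67204, 314945], [-155993, 731046]]
... * rho(b^-1) = [[0, 1], [-1, 2]]  ->  [[-314945, 562686], [-731046, 1306099]]
tr = -314945 + 1306099 = 991154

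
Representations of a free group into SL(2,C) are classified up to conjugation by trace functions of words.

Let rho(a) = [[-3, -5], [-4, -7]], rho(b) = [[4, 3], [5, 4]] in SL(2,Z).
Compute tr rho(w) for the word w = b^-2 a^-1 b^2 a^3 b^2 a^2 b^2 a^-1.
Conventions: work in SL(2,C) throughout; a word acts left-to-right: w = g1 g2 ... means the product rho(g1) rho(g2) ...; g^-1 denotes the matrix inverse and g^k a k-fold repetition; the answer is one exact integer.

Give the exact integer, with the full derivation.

rho(b^-1) = [[4, -3], [-5, 4]]
... * rho(b^-1) = [[4, -3], [-5, 4]]  ->  [[31, -24], [-40, 31]]
... * rho(a^-1) = [[-7, 5], [4, -3]]  ->  [[-313, 227], [404, -293]]
... * rho(b) = [[4, 3], [5, 4]]  ->  [[-117, -31], [151, 40]]
... * rho(b) = [[4, 3], [5, 4]]  ->  [[-623, -475], [804, 613]]
... * rho(a) = [[-3, -5], [-4, -7]]  ->  [[3769, 6440], [-4864, -8311]]
... * rho(a) = [[-3, -5], [-4, -7]]  ->  [[-37067, -63925], [47836, 82497]]
... * rho(a) = [[-3, -5], [-4, -7]]  ->  [[366901, 632810], [-473496, -816659]]
... * rho(b) = [[4, 3], [5, 4]]  ->  [[4631654, 3631943], [-5977279, -4687124]]
... * rho(b) = [[4, 3], [5, 4]]  ->  [[36686331, 28422734], [-47344736, -36680333]]
... * rho(a) = [[-3, -5], [-4, -7]]  ->  [[-223749929, -382390793], [288755540, 493486011]]
... * rho(a) = [[-3, -5], [-4, -7]]  ->  [[2200812959, 3795485196], [-2840210664, -4898179777]]
... * rho(b) = [[4, 3], [5, 4]]  ->  [[27780677816, 21784379661], [-35851741541, -28113351100]]
... * rho(b) = [[4, 3], [5, 4]]  ->  [[220044609569, 170479552092], [-283973721664, -220008629023]]
... * rho(a^-1) = [[-7, 5], [4, -3]]  ->  [[-858394058615, 588784391569], [1107781535556, -759842721251]]
tr = -858394058615 + -759842721251 = -1618236779866

-1618236779866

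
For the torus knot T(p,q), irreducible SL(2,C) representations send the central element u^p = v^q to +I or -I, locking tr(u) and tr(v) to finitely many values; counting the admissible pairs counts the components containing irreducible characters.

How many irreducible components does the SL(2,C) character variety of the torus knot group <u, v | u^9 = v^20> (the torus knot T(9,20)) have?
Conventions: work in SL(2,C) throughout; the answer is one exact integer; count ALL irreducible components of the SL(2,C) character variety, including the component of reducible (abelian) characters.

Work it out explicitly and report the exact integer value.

77

Gamma = < u, v | u^9 = v^20 > (torus knot T(9,20)); the central element u^9 = v^20 acts as +I or -I in any irreducible SL(2,C) representation.
So on each irreducible component the traces are pinned: tr(u) = 2*cos(pi*alpha/9) with 1 <= alpha <= 8, tr(v) = 2*cos(pi*beta/20) with 1 <= beta <= 19.
Consistency of u^9 = (-1)^alpha I with v^20 = (-1)^beta I forces alpha = beta (mod 2).
Enumerate parity-matched pairs: 4*10 odd-odd plus 4*9 even-even gives 76.
That is 76 components of irreducible characters, and with the reducible (abelian) component the total is 77.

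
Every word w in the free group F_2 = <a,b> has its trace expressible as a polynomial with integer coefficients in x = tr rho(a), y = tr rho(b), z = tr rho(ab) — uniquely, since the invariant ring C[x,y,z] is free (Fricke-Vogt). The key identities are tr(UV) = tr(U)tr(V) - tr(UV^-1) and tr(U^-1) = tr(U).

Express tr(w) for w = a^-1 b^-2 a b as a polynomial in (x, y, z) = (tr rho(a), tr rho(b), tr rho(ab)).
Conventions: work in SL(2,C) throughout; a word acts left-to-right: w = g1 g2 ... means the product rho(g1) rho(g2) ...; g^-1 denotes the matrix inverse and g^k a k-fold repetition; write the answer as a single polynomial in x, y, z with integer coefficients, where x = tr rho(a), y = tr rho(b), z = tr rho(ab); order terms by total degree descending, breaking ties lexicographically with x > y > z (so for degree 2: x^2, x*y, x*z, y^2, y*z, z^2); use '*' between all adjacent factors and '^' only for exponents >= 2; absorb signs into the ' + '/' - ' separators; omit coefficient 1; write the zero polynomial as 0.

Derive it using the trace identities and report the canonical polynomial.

-x*y^2*z + x^2*y + y^3 + y*z^2 - 3*y

tr(b a b) = tr(b) tr(a b) - tr(a)   [square of b] = y*z - x
apply: tr(b a b a) = tr(a b) tr(a b) - tr(1)   [split at a repeated a] = z^2 - 2
tr(a b a^-1 b) = tr(b a b) tr(a) - tr(b a b a)   [inverse elimination on a] = x*y*z - x^2 - z^2 + 2
tr(a b a^-1 b^-1) = tr(a b a^-1) tr(b) - tr(a b a^-1 b)   [inverse elimination on b] = -x*y*z + x^2 + y^2 + z^2 - 2
apply: tr(a^-1 b^-2 a b) = tr(a b a^-1 b^-1) tr(b) - tr(a b a^-1)   [inverse elimination on b] = -x*y^2*z + x^2*y + y^3 + y*z^2 - 3*y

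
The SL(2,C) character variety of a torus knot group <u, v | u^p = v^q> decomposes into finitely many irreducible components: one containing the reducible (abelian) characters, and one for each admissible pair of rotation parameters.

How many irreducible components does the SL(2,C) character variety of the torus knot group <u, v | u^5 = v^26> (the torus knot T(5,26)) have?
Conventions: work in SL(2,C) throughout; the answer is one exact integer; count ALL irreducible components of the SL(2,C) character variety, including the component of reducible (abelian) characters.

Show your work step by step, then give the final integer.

In the torus knot group T(5,26), u^5 = v^26 is central, so an irreducible representation sends it to +I or -I (Schur).
This locks tr(u) to 2*cos(pi*alpha/5), alpha in 1..4, and tr(v) to 2*cos(pi*beta/26), beta in 1..25, on each component of irreducible characters.
Consistency of u^5 = (-1)^alpha I with v^26 = (-1)^beta I forces alpha = beta (mod 2).
Enumerate parity-matched pairs: 2*13 odd-odd plus 2*12 even-even gives 50.
That is 50 components of irreducible characters, and with the reducible (abelian) component the total is 51.

51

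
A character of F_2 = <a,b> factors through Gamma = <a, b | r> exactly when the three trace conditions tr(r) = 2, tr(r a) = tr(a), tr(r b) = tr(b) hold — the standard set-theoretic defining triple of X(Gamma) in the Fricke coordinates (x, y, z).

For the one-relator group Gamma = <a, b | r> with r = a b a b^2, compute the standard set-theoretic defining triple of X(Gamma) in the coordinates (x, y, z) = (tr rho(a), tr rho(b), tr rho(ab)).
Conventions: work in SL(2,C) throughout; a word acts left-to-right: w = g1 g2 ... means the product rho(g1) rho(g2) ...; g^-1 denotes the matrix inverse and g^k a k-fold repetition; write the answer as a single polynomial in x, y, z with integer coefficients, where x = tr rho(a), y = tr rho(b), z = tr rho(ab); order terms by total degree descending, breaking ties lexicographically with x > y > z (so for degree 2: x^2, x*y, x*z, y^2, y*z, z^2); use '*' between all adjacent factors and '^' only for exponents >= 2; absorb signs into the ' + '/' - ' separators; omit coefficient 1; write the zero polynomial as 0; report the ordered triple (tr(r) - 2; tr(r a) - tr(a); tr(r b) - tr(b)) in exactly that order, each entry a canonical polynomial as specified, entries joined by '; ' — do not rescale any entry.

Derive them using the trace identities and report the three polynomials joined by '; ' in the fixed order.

y*z^2 - x*z - y - 2; x*y*z^2 - x^2*z - y^2*z - x + z; y^2*z^2 - x*y*z - y^2 - z^2 - y + 2

and trace(a b a b) = trace(a b) trace(a b) - trace(1)  (split on a) = z^2 - 2
and trace(a b a) = trace(a) trace(b a) - trace(b)  (reduce the a square) = x*z - y
trace(a b a b^2) = trace(b) trace(a b a b) - trace(a b a)  (reduce the b square) = y*z^2 - x*z - y
and trace(b a b) = trace(b) trace(a b) - trace(a) = y*z - x
next, trace(a^2 b a b) = trace(a) trace(b a b a) - trace(b a b) = x*z^2 - y*z - x
trace(a^2 b a) = trace(a) trace(a b a) - trace(a b) = x^2*z - x*y - z
trace(a b a b^2 a) = trace(b) trace(a^2 b a b) - trace(a^2 b a) = x*y*z^2 - x^2*z - y^2*z + z
trace(a b a b^3) = trace(b) trace(b a b a b) - trace(b a b a) = y^2*z^2 - x*y*z - y^2 - z^2 + 2
assemble the triple (trace(r) - 2; trace(r a) - x; trace(r b) - y)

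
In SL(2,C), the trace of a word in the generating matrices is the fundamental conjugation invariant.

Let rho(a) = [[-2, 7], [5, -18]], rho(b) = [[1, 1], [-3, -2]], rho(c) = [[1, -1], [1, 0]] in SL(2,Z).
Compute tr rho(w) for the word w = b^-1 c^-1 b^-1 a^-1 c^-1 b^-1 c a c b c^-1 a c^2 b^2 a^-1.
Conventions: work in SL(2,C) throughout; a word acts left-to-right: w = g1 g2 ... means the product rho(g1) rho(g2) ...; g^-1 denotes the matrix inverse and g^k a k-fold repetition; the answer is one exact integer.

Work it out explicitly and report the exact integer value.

-2200067

rho(b^-1) = [[-2, -1], [3, 1]]
... * rho(c^-1) = [[0, 1], [-1, 1]]  ->  [[1, -3], [-1, 4]]
... * rho(b^-1) = [[-2, -1], [3, 1]]  ->  [[-11, -4], [14, 5]]
... * rho(a^-1) = [[-18, -7], [-5, -2]]  ->  [[218, 85], [-277, -108]]
... * rho(c^-1) = [[0, 1], [-1, 1]]  ->  [[-85, 303], [108, -385]]
... * rho(b^-1) = [[-2, -1], [3, 1]]  ->  [[1079, 388], [-1371, -493]]
... * rho(c) = [[1, -1], [1, 0]]  ->  [[1467, -1079], [-1864, 1371]]
... * rho(a) = [[-2, 7], [5, -18]]  ->  [[-8329, 29691], [10583, -37726]]
... * rho(c) = [[1, -1], [1, 0]]  ->  [[21362, 8329], [-27143, -10583]]
... * rho(b) = [[1, 1], [-3, -2]]  ->  [[-3625, 4704], [4606, -5977]]
... * rho(c^-1) = [[0, 1], [-1, 1]]  ->  [[-4704, 1079], [5977, -1371]]
... * rho(a) = [[-2, 7], [5, -18]]  ->  [[14803, -52350], [-18809, 66517]]
... * rho(c) = [[1, -1], [1, 0]]  ->  [[-37547, -14803], [47708, 18809]]
... * rho(c) = [[1, -1], [1, 0]]  ->  [[-52350, 37547], [66517, -47708]]
... * rho(b) = [[1, 1], [-3, -2]]  ->  [[-164991, -127444], [209641, 161933]]
... * rho(b) = [[1, 1], [-3, -2]]  ->  [[217341, 89897], [-276158, -114225]]
... * rho(a^-1) = [[-18, -7], [-5, -2]]  ->  [[-4361623, -1701181], [5541969, 2161556]]
tr = -4361623 + 2161556 = -2200067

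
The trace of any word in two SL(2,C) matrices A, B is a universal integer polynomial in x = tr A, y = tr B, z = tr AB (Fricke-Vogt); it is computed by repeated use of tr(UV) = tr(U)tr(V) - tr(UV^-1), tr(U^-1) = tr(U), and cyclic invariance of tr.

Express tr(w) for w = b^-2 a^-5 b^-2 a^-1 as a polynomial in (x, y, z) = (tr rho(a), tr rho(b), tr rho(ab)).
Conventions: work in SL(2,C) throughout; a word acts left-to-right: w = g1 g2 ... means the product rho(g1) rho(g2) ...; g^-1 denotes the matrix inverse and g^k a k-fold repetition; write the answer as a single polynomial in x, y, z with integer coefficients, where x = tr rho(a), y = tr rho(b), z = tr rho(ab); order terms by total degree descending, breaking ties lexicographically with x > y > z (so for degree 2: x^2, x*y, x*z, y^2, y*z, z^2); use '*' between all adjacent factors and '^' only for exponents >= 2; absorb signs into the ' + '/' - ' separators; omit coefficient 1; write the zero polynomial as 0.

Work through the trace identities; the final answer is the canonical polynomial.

next, trace(b^-1) = trace(b) = y
next, trace(b^-1 a) = trace(a)*trace(b) - trace(a b) = x*y - z
trace(b^-1 a^-1) = trace(b^-1)*trace(a) - trace(b^-1 a) = z
and trace(b^-1 a^-2) = trace(b^-1 a^-1)*trace(a) - trace(b^-1) = x*z - y
next, trace(a^-3 b^-1) = trace(b^-1 a^-2)*trace(a) - trace(b^-1 a^-1) = x^2*z - x*y - z
trace(a^-3 b^-1 a^-1) = trace(a^-3 b^-1)*trace(a) - trace(a^-3 b^-1 a) = x^3*z - x^2*y - 2*x*z + y
and trace(b a^-2) = trace(a^-1 b)*trace(a) - trace(a^-1 b a) = x^2*y - x*z - y
trace(a^-3 b) = trace(b a^-2)*trace(a) - trace(b a^-1) = x^3*y - x^2*z - 2*x*y + z
trace(a^-1 b a^-3) = trace(a^-3 b)*trace(a) - trace(a^-3 b a) = x^4*y - x^3*z - 3*x^2*y + 2*x*z + y
trace(b^2) = trace(b)*trace(b) - trace(1) = y^2 - 2
trace(b^2 a) = trace(b)*trace(a b) - trace(a) = y*z - x
and trace(b a^-1 b) = trace(b^2)*trace(a) - trace(b^2 a) = x*y^2 - y*z - x
and trace(b a b a) = trace(b a)*trace(b a) - trace(1) = z^2 - 2
trace(b a^-1 b a) = trace(b a b)*trace(a) - trace(b a b a) = x*y*z - x^2 - z^2 + 2
trace(b a^-1 b a^-1) = trace(b a^-1 b)*trace(a) - trace(b a^-1 b a) = x^2*y^2 - 2*x*y*z + z^2 - 2
trace(a^-2 b a^-1 b) = trace(b a^-1 b a^-1)*trace(a) - trace(b a^-1 b) = x^3*y^2 - 2*x^2*y*z - x*y^2 + x*z^2 + y*z - x
next, trace(a^-1 b a^-3 b) = trace(a^-2 b a^-1 b)*trace(a) - trace(a^-2 b a^-1 b a) = x^4*y^2 - 2*x^3*y*z - 2*x^2*y^2 + x^2*z^2 + 3*x*y*z - x^2 - z^2 + 2
next, trace(a^-3 b^-1 a^-1 b) = trace(a^-1 b a^-3)*trace(b) - trace(a^-1 b a^-3 b) = x^3*y*z - x^2*y^2 - x^2*z^2 - x*y*z + x^2 + y^2 + z^2 - 2
trace(a^-1 b^-1 a^-3 b^-1) = trace(a^-3 b^-1 a^-1)*trace(b) - trace(a^-3 b^-1 a^-1 b) = x^2*z^2 - x*y*z - x^2 - z^2 + 2
and trace(b^-1 a^-3 b^-2 a^-1) = trace(a^-1 b^-1 a^-3 b^-1)*trace(b) - trace(a^-1 b^-1 a^-3) = x^2*y*z^2 - x^3*z - x*y^2*z - y*z^2 + 2*x*z + y
next, trace(b^-2 a^-2) = trace(a^-1 b^-2)*trace(a) - trace(a^-1 b^-2 a) = x*y*z - x^2 - y^2 + 2
trace(a^-1 b^-2 a^-2) = trace(b^-2 a^-2)*trace(a) - trace(b^-2 a^-1) = x^2*y*z - x^3 - x*y^2 - y*z + 3*x
trace(a^-3 b^-2 a^-1) = trace(a^-1 b^-2 a^-2)*trace(a) - trace(a^-1 b^-2 a^-1) = x^3*y*z - x^4 - x^2*y^2 - 2*x*y*z + 4*x^2 + y^2 - 2
trace(a^-1 b^-2 a^-1 b^-2 a^-2) = trace(b^-1 a^-3 b^-2 a^-1)*trace(b) - trace(b^-1 a^-3 b^-2 a^-1 b) = x^2*y^2*z^2 - 2*x^3*y*z - x*y^3*z + x^4 + x^2*y^2 - y^2*z^2 + 4*x*y*z - 4*x^2 + 2
and trace(b^-3) = trace(b^-2)*trace(b) - trace(b^-1) = y^3 - 3*y
and trace(b^-3 a) = trace(b^-1 a b^-1)*trace(b) - trace(b^-1 a) = x*y^3 - y^2*z - 2*x*y + z
next, trace(b^-1 a^-1 b^-2) = trace(b^-3)*trace(a) - trace(b^-3 a) = y^2*z - x*y - z
next, trace(b^-1 a^-1 b^-2 a) = trace(a b^-1 a^-1 b^-1)*trace(b) - trace(a b^-1 a^-1) = x*y^2*z - x^2*y - y*z^2 + y
trace(b^-1 a^-1 b^-2 a^-1) = trace(b^-1 a^-1 b^-2)*trace(a) - trace(b^-1 a^-1 b^-2 a) = y*z^2 - x*z - y
and trace(a^-1 b^-2 a^-1 b^-2) = trace(b^-1 a^-1 b^-2 a^-1)*trace(b) - trace(b^-1 a^-1 b^-2 a^-1 b) = y^2*z^2 - 2*x*y*z + x^2 - 2
trace(b^-2 a^-1 b^-2) = trace(b^-3 a^-1)*trace(b) - trace(b^-3 a^-1 b) = y^3*z - x*y^2 - 2*y*z + x
trace(a^-1 b^-2 a^-1 b^-2 a^-1) = trace(a^-1 b^-2 a^-1 b^-2)*trace(a) - trace(a^-1 b^-2 a^-1 b^-2 a) = x*y^2*z^2 - 2*x^2*y*z - y^3*z + x^3 + x*y^2 + 2*y*z - 3*x
trace(a^-3 b^-2 a^-1 b^-2 a^-1) = trace(a^-1 b^-2 a^-1 b^-2 a^-2)*trace(a) - trace(a^-1 b^-2 a^-1 b^-2 a^-1) = x^3*y^2*z^2 - 2*x^4*y*z - x^2*y^3*z + x^5 + x^3*y^2 - 2*x*y^2*z^2 + 6*x^2*y*z + y^3*z - 5*x^3 - x*y^2 - 2*y*z + 5*x
trace(b^-2 a^-5 b^-2 a^-1) = trace(a^-3 b^-2 a^-1 b^-2 a^-1)*trace(a) - trace(a^-3 b^-2 a^-1 b^-2) = x^4*y^2*z^2 - 2*x^5*y*z - x^3*y^3*z + x^6 + x^4*y^2 - 3*x^2*y^2*z^2 + 8*x^3*y*z + 2*x*y^3*z - 6*x^4 - 2*x^2*y^2 + y^2*z^2 - 6*x*y*z + 9*x^2 - 2

x^4*y^2*z^2 - 2*x^5*y*z - x^3*y^3*z + x^6 + x^4*y^2 - 3*x^2*y^2*z^2 + 8*x^3*y*z + 2*x*y^3*z - 6*x^4 - 2*x^2*y^2 + y^2*z^2 - 6*x*y*z + 9*x^2 - 2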